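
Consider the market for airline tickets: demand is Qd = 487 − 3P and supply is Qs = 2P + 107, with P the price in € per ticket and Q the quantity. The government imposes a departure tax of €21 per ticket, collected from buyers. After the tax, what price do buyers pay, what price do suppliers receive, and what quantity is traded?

Buyers pay €84.4; suppliers receive €63.4; quantity = 233.8.

Without the tax, 487 − 3P = 2P + 107 gives 5P = 380, so P* = €76 and Q* = 259.
With the tax collected from buyers, demand (in seller-price terms) shifts: Qd = 487 − 3(P + 21).
Solving gives Q = 233.8 with buyers paying €84.4 and suppliers receiving €63.4 (the €21 wedge).
The less price-elastic side of the market bears the larger share of a per-unit tax.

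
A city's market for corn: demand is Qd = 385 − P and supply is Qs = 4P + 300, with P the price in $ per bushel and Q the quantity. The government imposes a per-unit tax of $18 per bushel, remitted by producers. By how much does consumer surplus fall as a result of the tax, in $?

Consumer surplus falls by $5195.52.

Without the tax, 385 − P = 4P + 300 gives 5P = 85, so P* = $17 and Q* = 368.
With the tax collected from producers, supply shifts: Qs = 4(P − 18) + 300.
Solving gives Q = 353.6 with consumers paying $31.4 and producers receiving $13.4 (the $18 wedge).
ΔCS is the trapezoid between Q = 353.6 and Q = 368 of height $14.4: ½ · (368 + 353.6) · 14.4 = $5195.52.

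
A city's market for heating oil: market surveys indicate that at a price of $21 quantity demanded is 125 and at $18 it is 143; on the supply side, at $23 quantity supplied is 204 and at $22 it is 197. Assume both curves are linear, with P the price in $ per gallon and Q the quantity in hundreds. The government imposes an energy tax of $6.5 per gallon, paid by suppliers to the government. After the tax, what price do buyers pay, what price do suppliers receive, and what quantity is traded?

Buyers pay $19.5; suppliers receive $13; quantity = 134.

Demand slope: (143 − 125)/(18 − 21) = -6, so Qd = 251 − 6P.
Supply slope: (197 − 204)/(22 − 23) = 7, so Qs = 7P + 43.
Without the tax, 251 − 6P = 7P + 43 gives 13P = 208, so P* = $16 and Q* = 155.
With the tax collected from suppliers, supply shifts: Qs = 7(P − 6.5) + 43.
Solving gives Q = 134 with buyers paying $19.5 and suppliers receiving $13 (the $6.5 wedge).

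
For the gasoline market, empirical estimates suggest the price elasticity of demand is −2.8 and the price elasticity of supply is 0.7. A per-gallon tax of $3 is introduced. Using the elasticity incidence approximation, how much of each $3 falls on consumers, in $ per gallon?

Consumers bear ≈ $0.6 per gallon.

Incidence ratio: consumers' share ≈ εs / (εs + |εd|) = 0.7 / (0.7 + 2.8) = 0.2.
So consumers bear ≈ 0.2 × $3 = $0.6; sellers bear $2.4.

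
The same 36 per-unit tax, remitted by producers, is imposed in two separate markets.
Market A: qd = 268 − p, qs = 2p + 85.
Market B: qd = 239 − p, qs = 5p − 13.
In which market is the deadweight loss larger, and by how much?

Market B, by 108.

Market A: pre-tax p* = 61, q* = 207; post-tax q = 183; deadweight loss = 432.
Market B: pre-tax p* = 42, q* = 197; post-tax q = 167; deadweight loss = 540.
Difference: 432 vs 540 → market B is larger by 108.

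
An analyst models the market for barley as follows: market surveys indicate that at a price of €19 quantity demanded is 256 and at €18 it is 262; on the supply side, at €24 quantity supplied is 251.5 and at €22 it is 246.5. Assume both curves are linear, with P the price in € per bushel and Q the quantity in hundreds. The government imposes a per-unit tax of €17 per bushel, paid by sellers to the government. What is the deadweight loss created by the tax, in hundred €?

Demand slope: (262 − 256)/(18 − 19) = -6, so Qd = 370 − 6P.
Supply slope: (246.5 − 251.5)/(22 − 24) = 2.5, so Qs = 2.5P + 191.5.
Without the tax, 370 − 6P = 2.5P + 191.5 gives 8.5P = 178.5, so P* = €21 and Q* = 244.
With the tax collected from sellers, supply shifts: Qs = 2.5(P − 17) + 191.5.
Solving gives Q = 214 with buyers paying €26 and sellers receiving €9 (the €17 wedge).
Quantity falls by |ΔQ| = |244 − 214| = 30.
DWL = ½ · t · |ΔQ| = ½ · 17 · 30 = €255.

Deadweight loss = €255 hundred.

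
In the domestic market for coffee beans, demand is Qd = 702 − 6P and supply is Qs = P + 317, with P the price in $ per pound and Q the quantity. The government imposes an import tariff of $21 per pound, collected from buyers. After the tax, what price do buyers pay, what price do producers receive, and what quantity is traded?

Buyers pay $58; producers receive $37; quantity = 354.

Before the tax: set 702 − 6P = P + 317 → P* = $55, Q* = 372.
With the tax collected from buyers, demand (in seller-price terms) shifts: Qd = 702 − 6(P + 21).
New equilibrium: buyers pay $58, producers receive $37, Q = 354. (Wedge: Pb − Ps = 21.)
The less price-elastic side of the market bears the larger share of a per-unit tax.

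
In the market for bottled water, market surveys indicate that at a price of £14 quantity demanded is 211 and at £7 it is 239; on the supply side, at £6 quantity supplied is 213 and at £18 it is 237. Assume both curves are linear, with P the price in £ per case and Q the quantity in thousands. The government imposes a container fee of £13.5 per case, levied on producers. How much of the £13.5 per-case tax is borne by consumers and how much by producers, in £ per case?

Demand slope: (239 − 211)/(7 − 14) = -4, so Qd = 267 − 4P.
Supply slope: (237 − 213)/(18 − 6) = 2, so Qs = 2P + 201.
Before the tax: set 267 − 4P = 2P + 201 → P* = £11, Q* = 223.
With the tax collected from producers, supply shifts: Qs = 2(P − 13.5) + 201.
Solving gives Q = 205 with consumers paying £15.5 and producers receiving £2 (the £13.5 wedge).
Burden on consumers: £4.5; on producers: £9. (They sum to £13.5.)
The less price-elastic side of the market bears the larger share of a per-unit tax.

Consumers bear £4.5 per case; producers bear £9 per case.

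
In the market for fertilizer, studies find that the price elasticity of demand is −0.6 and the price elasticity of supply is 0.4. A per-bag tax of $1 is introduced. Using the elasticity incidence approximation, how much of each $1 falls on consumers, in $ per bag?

Consumers bear ≈ $0.4 per bag.

Incidence ratio: consumers' share ≈ εs / (εs + |εd|) = 0.4 / (0.4 + 0.6) = 0.4.
So consumers bear ≈ 0.4 × $1 = $0.4; suppliers bear $0.6.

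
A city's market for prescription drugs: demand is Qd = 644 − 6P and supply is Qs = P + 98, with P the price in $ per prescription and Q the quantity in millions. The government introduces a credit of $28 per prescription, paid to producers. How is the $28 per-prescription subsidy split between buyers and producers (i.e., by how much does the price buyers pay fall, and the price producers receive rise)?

Without the subsidy, 644 − 6P = P + 98 gives 7P = 546, so P* = $78 and Q* = 176.
With a per-unit subsidy paid to producers, each receives P + 28 per unit sold, so supply becomes Qs = (P + 28) + 98.
Solving gives Q = 200 with buyers paying $74 and producers receiving $102 (the $28 wedge).
Gain to buyers: $4; to producers: $24. (They sum to $28.)

Buyers gain $4 per prescription; producers gain $24 per prescription.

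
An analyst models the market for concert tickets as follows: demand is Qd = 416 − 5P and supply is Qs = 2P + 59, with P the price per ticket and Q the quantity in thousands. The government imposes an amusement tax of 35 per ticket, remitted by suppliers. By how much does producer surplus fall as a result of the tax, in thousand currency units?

Producer surplus falls by 3400 thousand.

Before the tax: set 416 − 5P = 2P + 59 → P* = 51, Q* = 161.
With the tax collected from suppliers, supply shifts: Qs = 2(P − 35) + 59.
New equilibrium: buyers pay 61, suppliers receive 26, Q = 111. (Wedge: Pb − Ps = 35.)
ΔPS is the trapezoid between Q = 111 and Q = 161 of height 25: ½ · (161 + 111) · 25 = 3400.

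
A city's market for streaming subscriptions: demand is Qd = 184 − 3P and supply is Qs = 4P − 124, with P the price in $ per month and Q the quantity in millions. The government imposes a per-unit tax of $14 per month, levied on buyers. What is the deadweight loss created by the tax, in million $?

Without the tax, 184 − 3P = 4P − 124 gives 7P = 308, so P* = $44 and Q* = 52.
With the tax collected from buyers, demand (in seller-price terms) shifts: Qd = 184 − 3(P + 14).
New equilibrium: buyers pay $52, suppliers receive $38, Q = 28. (Wedge: Pb − Ps = 14.)
Quantity falls by |ΔQ| = |52 − 28| = 24.
DWL = ½ · t · |ΔQ| = ½ · 14 · 24 = $168.

Deadweight loss = $168 million.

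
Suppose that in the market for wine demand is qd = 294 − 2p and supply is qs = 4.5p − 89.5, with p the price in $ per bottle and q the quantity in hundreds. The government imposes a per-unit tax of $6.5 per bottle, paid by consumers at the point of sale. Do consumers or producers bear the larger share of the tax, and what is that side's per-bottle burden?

Before the tax: set 294 − 2p = 4.5p − 89.5 → p* = $59, q* = 176.
With the tax collected from consumers, demand (in seller-price terms) shifts: qd = 294 − 2(p + 6.5).
Solving gives q = 167 with consumers paying $63.5 and producers receiving $57 (the $6.5 wedge).
Per-bottle burden: consumers $4.5, producers $2.
Consumers take the larger share because demand is less price-elastic here (demand slope 2 vs supply slope 4.5).
The less price-elastic side of the market bears the larger share of a per-unit tax.

Consumers bear the larger share: $4.5 per bottle.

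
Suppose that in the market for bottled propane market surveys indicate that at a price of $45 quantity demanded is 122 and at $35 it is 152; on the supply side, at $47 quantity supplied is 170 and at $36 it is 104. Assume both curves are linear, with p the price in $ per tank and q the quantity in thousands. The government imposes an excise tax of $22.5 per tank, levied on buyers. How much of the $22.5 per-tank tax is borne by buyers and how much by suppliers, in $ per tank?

Demand slope: (152 − 122)/(35 − 45) = -3, so qd = 257 − 3p.
Supply slope: (104 − 170)/(36 − 47) = 6, so qs = 6p − 112.
Without the tax, 257 − 3p = 6p − 112 gives 9p = 369, so p* = $41 and q* = 134.
With the tax collected from buyers, demand (in seller-price terms) shifts: qd = 257 − 3(p + 22.5).
Solving gives q = 89 with buyers paying $56 and suppliers receiving $33.5 (the $22.5 wedge).
Burden on buyers: $15; on suppliers: $7.5. (They sum to $22.5.)

Buyers bear $15 per tank; suppliers bear $7.5 per tank.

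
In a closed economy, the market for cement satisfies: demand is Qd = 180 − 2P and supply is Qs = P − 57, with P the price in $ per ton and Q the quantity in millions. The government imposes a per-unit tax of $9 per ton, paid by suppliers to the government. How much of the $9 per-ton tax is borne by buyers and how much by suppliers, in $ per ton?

Buyers bear $3 per ton; suppliers bear $6 per ton.

Without the tax, 180 − 2P = P − 57 gives 3P = 237, so P* = $79 and Q* = 22.
With the tax collected from suppliers, supply shifts: Qs = (P − 9) − 57.
Solving gives Q = 16 with buyers paying $82 and suppliers receiving $73 (the $9 wedge).
Burden on buyers: $3; on suppliers: $6. (They sum to $9.)
The less price-elastic side of the market bears the larger share of a per-unit tax.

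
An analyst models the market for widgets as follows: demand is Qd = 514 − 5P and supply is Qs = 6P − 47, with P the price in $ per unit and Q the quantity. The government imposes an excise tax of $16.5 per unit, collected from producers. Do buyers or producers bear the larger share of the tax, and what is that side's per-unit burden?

Buyers bear the larger share: $9 per unit.

Without the tax, 514 − 5P = 6P − 47 gives 11P = 561, so P* = $51 and Q* = 259.
With the tax collected from producers, supply shifts: Qs = 6(P − 16.5) − 47.
New equilibrium: buyers pay $60, producers receive $43.5, Q = 214. (Wedge: Pb − Ps = 16.5.)
Per-unit burden: buyers $9, producers $7.5.
Buyers take the larger share because demand is less price-elastic here (demand slope 5 vs supply slope 6).
The less price-elastic side of the market bears the larger share of a per-unit tax.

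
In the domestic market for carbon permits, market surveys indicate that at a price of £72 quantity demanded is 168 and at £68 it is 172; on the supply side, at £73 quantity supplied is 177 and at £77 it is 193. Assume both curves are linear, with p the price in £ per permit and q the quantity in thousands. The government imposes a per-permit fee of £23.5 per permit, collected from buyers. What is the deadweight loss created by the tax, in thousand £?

Demand slope: (172 − 168)/(68 − 72) = -1, so qd = 240 − p.
Supply slope: (193 − 177)/(77 − 73) = 4, so qs = 4p − 115.
Before the tax: set 240 − p = 4p − 115 → p* = £71, q* = 169.
With the tax collected from buyers, demand (in seller-price terms) shifts: qd = 240 − (p + 23.5).
New equilibrium: buyers pay £89.8, producers receive £66.3, q = 150.2. (Wedge: pb − ps = 23.5.)
Quantity falls by |ΔQ| = |169 − 150.2| = 18.8.
DWL = ½ · t · |ΔQ| = ½ · 23.5 · 18.8 = £220.9.

Deadweight loss = £220.9 thousand.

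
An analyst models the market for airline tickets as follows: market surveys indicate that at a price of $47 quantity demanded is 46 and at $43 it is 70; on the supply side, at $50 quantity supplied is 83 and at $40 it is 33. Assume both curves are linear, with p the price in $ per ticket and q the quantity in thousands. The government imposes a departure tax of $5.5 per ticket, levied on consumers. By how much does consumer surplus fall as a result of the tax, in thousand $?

Demand slope: (70 − 46)/(43 − 47) = -6, so qd = 328 − 6p.
Supply slope: (33 − 83)/(40 − 50) = 5, so qs = 5p − 167.
Before the tax: set 328 − 6p = 5p − 167 → p* = $45, q* = 58.
With the tax collected from consumers, demand (in seller-price terms) shifts: qd = 328 − 6(p + 5.5).
New equilibrium: consumers pay $47.5, sellers receive $42, q = 43. (Wedge: pb − ps = 5.5.)
ΔCS is the trapezoid between Q = 43 and Q = 58 of height $2.5: ½ · (58 + 43) · 2.5 = $126.25.

Consumer surplus falls by $126.25 thousand.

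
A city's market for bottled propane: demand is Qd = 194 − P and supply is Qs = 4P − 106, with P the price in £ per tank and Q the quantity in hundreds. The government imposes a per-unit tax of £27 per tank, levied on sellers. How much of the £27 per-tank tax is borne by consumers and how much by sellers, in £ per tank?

Consumers bear £21.6 per tank; sellers bear £5.4 per tank.

Without the tax, 194 − P = 4P − 106 gives 5P = 300, so P* = £60 and Q* = 134.
With the tax collected from sellers, supply shifts: Qs = 4(P − 27) − 106.
Solving gives Q = 112.4 with consumers paying £81.6 and sellers receiving £54.6 (the £27 wedge).
Burden on consumers: £21.6; on sellers: £5.4. (They sum to £27.)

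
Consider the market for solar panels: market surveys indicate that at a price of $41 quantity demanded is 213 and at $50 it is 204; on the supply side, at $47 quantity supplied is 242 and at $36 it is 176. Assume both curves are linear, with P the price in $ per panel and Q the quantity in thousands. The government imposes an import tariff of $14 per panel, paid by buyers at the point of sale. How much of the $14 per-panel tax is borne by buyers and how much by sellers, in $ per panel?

Demand slope: (204 − 213)/(50 − 41) = -1, so Qd = 254 − P.
Supply slope: (176 − 242)/(36 − 47) = 6, so Qs = 6P − 40.
Without the tax, 254 − P = 6P − 40 gives 7P = 294, so P* = $42 and Q* = 212.
With the tax collected from buyers, demand (in seller-price terms) shifts: Qd = 254 − (P + 14).
Solving gives Q = 200 with buyers paying $54 and sellers receiving $40 (the $14 wedge).
Burden on buyers: $12; on sellers: $2. (They sum to $14.)
The less price-elastic side of the market bears the larger share of a per-unit tax.

Buyers bear $12 per panel; sellers bear $2 per panel.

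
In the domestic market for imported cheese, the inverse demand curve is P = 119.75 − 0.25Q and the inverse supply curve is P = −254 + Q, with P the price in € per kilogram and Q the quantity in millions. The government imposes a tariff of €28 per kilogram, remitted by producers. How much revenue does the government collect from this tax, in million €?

Tax revenue = €7744.8 million.

Rewrite in direct form: Qd = 479 − 4P and Qs = P + 254.
Without the tax, 479 − 4P = P + 254 gives 5P = 225, so P* = €45 and Q* = 299.
With the tax collected from producers, supply shifts: Qs = (P − 28) + 254.
Solving gives Q = 276.6 with consumers paying €50.6 and producers receiving €22.6 (the €28 wedge).
Revenue = t · Q = 28 · 276.6 = €7744.8.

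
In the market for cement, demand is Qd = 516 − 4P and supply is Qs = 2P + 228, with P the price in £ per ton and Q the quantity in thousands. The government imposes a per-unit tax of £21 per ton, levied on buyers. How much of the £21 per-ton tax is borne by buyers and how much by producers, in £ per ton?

Buyers bear £7 per ton; producers bear £14 per ton.

Without the tax, 516 − 4P = 2P + 228 gives 6P = 288, so P* = £48 and Q* = 324.
With the tax collected from buyers, demand (in seller-price terms) shifts: Qd = 516 − 4(P + 21).
New equilibrium: buyers pay £55, producers receive £34, Q = 296. (Wedge: Pb − Ps = 21.)
Burden on buyers: £7; on producers: £14. (They sum to £21.)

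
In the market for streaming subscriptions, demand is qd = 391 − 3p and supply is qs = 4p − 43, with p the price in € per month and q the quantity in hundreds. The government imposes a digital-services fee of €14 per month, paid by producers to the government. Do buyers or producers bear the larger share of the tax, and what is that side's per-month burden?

Without the tax, 391 − 3p = 4p − 43 gives 7p = 434, so p* = €62 and q* = 205.
With the tax collected from producers, supply shifts: qs = 4(p − 14) − 43.
Solving gives q = 181 with buyers paying €70 and producers receiving €56 (the €14 wedge).
Per-month burden: buyers €8, producers €6.
Buyers take the larger share because demand is less price-elastic here (demand slope 3 vs supply slope 4).
The less price-elastic side of the market bears the larger share of a per-unit tax.

Buyers bear the larger share: €8 per month.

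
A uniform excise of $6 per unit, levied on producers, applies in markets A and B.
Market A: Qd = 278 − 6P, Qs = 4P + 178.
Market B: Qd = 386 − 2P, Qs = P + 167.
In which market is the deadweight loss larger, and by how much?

Market A, by $31.2.

Market A: pre-tax P* = $10, Q* = 218; post-tax Q = 203.6; deadweight loss = $43.2.
Market B: pre-tax P* = $73, Q* = 240; post-tax Q = 236; deadweight loss = $12.
Difference: $43.2 vs $12 → market A is larger by $31.2.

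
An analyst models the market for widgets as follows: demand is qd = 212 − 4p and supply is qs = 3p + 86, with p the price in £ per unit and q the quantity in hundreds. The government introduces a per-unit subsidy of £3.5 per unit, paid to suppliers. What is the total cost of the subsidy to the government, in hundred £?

Before the subsidy: set 212 − 4p = 3p + 86 → p* = £18, q* = 140.
With a per-unit subsidy paid to suppliers, each receives p + 3.5 per unit sold, so supply becomes qs = 3(p + 3.5) + 86.
Solving gives q = 146 with buyers paying £16.5 and suppliers receiving £20 (the £3.5 wedge).
Outlay = t · Q = 3.5 · 146 = £511.

Government outlay = £511 hundred.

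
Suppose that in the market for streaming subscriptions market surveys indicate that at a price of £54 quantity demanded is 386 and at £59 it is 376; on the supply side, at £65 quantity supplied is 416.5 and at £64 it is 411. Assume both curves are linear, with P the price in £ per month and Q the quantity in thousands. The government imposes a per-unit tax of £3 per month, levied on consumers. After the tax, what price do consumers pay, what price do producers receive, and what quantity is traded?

Consumers pay £60.2; producers receive £57.2; quantity = 373.6.

Demand slope: (376 − 386)/(59 − 54) = -2, so Qd = 494 − 2P.
Supply slope: (411 − 416.5)/(64 − 65) = 5.5, so Qs = 5.5P + 59.
Without the tax, 494 − 2P = 5.5P + 59 gives 7.5P = 435, so P* = £58 and Q* = 378.
With the tax collected from consumers, demand (in seller-price terms) shifts: Qd = 494 − 2(P + 3).
Solving gives Q = 373.6 with consumers paying £60.2 and producers receiving £57.2 (the £3 wedge).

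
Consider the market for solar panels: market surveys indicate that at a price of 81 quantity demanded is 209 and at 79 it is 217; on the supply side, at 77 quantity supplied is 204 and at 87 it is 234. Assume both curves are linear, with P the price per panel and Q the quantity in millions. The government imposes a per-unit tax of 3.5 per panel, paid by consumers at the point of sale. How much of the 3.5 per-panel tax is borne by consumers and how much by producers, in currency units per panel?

Demand slope: (217 − 209)/(79 − 81) = -4, so Qd = 533 − 4P.
Supply slope: (234 − 204)/(87 − 77) = 3, so Qs = 3P − 27.
Before the tax: set 533 − 4P = 3P − 27 → P* = 80, Q* = 213.
With the tax collected from consumers, demand (in seller-price terms) shifts: Qd = 533 − 4(P + 3.5).
Solving gives Q = 207 with consumers paying 81.5 and producers receiving 78 (the 3.5 wedge).
Burden on consumers: 1.5; on producers: 2. (They sum to 3.5.)

Consumers bear 1.5 per panel; producers bear 2 per panel.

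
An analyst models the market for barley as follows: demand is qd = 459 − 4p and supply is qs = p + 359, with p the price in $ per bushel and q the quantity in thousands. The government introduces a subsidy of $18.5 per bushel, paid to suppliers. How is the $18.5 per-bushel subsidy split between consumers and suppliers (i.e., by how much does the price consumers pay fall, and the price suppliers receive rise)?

Before the subsidy: set 459 − 4p = p + 359 → p* = $20, q* = 379.
With a per-unit subsidy paid to suppliers, each receives p + 18.5 per unit sold, so supply becomes qs = (p + 18.5) + 359.
Solving gives q = 393.8 with consumers paying $16.3 and suppliers receiving $34.8 (the $18.5 wedge).
Gain to consumers: $3.7; to suppliers: $14.8. (They sum to $18.5.)

Consumers gain $3.7 per bushel; suppliers gain $14.8 per bushel.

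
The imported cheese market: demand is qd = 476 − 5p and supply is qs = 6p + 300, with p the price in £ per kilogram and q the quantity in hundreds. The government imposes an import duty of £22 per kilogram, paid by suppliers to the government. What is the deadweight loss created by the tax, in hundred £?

Before the tax: set 476 − 5p = 6p + 300 → p* = £16, q* = 396.
With the tax collected from suppliers, supply shifts: qs = 6(p − 22) + 300.
New equilibrium: buyers pay £28, suppliers receive £6, q = 336. (Wedge: pb − ps = 22.)
Quantity falls by |ΔQ| = |396 − 336| = 60.
DWL = ½ · t · |ΔQ| = ½ · 22 · 60 = £660.

Deadweight loss = £660 hundred.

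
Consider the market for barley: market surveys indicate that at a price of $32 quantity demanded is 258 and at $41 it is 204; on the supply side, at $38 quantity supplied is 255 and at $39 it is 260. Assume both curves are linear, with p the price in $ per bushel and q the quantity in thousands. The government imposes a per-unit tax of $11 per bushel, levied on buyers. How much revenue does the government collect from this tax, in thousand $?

Demand slope: (204 − 258)/(41 − 32) = -6, so qd = 450 − 6p.
Supply slope: (260 − 255)/(39 − 38) = 5, so qs = 5p + 65.
Without the tax, 450 − 6p = 5p + 65 gives 11p = 385, so p* = $35 and q* = 240.
With the tax collected from buyers, demand (in seller-price terms) shifts: qd = 450 − 6(p + 11).
Solving gives q = 210 with buyers paying $40 and suppliers receiving $29 (the $11 wedge).
Revenue = t · Q = 11 · 210 = $2310.

Tax revenue = $2310 thousand.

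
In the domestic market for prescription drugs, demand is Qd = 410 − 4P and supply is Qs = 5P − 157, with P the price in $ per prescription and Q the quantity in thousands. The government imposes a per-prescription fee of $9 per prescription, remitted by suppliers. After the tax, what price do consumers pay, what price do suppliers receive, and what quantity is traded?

Consumers pay $68; suppliers receive $59; quantity = 138.

Before the tax: set 410 − 4P = 5P − 157 → P* = $63, Q* = 158.
With the tax collected from suppliers, supply shifts: Qs = 5(P − 9) − 157.
Solving gives Q = 138 with consumers paying $68 and suppliers receiving $59 (the $9 wedge).
The less price-elastic side of the market bears the larger share of a per-unit tax.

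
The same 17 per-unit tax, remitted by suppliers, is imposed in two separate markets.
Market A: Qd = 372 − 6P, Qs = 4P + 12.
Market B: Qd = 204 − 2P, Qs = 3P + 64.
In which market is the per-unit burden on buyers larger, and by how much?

Market A: pre-tax P* = 36, Q* = 156; post-tax Q = 115.2; per-unit burden on buyers = 6.8.
Market B: pre-tax P* = 28, Q* = 148; post-tax Q = 127.6; per-unit burden on buyers = 10.2.
Difference: 6.8 vs 10.2 → market B is larger by 3.4.

Market B, by 3.4.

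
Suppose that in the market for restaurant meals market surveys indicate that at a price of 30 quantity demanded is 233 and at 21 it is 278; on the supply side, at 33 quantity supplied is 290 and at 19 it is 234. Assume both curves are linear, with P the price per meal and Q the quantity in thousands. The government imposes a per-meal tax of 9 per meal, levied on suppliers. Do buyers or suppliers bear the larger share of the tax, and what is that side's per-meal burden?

Suppliers bear the larger share: 5 per meal.

Demand slope: (278 − 233)/(21 − 30) = -5, so Qd = 383 − 5P.
Supply slope: (234 − 290)/(19 − 33) = 4, so Qs = 4P + 158.
Without the tax, 383 − 5P = 4P + 158 gives 9P = 225, so P* = 25 and Q* = 258.
With the tax collected from suppliers, supply shifts: Qs = 4(P − 9) + 158.
New equilibrium: buyers pay 29, suppliers receive 20, Q = 238. (Wedge: Pb − Ps = 9.)
Per-meal burden: buyers 4, suppliers 5.
Suppliers take the larger share because supply is less price-elastic here (demand slope 5 vs supply slope 4).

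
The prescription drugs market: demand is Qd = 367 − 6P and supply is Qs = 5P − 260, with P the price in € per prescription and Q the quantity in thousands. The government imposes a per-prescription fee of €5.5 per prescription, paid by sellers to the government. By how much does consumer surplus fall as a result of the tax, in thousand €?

Without the tax, 367 − 6P = 5P − 260 gives 11P = 627, so P* = €57 and Q* = 25.
With the tax collected from sellers, supply shifts: Qs = 5(P − 5.5) − 260.
New equilibrium: consumers pay €59.5, sellers receive €54, Q = 10. (Wedge: Pb − Ps = 5.5.)
ΔCS is the trapezoid between Q = 10 and Q = 25 of height €2.5: ½ · (25 + 10) · 2.5 = €43.75.

Consumer surplus falls by €43.75 thousand.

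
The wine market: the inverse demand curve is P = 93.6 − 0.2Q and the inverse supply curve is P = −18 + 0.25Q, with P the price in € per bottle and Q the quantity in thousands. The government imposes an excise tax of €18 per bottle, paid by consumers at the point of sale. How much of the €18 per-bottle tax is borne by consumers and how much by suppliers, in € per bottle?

Rewrite in direct form: Qd = 468 − 5P and Qs = 4P + 72.
Without the tax, 468 − 5P = 4P + 72 gives 9P = 396, so P* = €44 and Q* = 248.
With the tax collected from consumers, demand (in seller-price terms) shifts: Qd = 468 − 5(P + 18).
New equilibrium: consumers pay €52, suppliers receive €34, Q = 208. (Wedge: Pb − Ps = 18.)
Burden on consumers: €8; on suppliers: €10. (They sum to €18.)

Consumers bear €8 per bottle; suppliers bear €10 per bottle.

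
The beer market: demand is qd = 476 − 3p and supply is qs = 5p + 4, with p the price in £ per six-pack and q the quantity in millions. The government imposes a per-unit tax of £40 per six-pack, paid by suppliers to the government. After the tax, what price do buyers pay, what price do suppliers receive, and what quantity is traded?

Before the tax: set 476 − 3p = 5p + 4 → p* = £59, q* = 299.
With the tax collected from suppliers, supply shifts: qs = 5(p − 40) + 4.
Solving gives q = 224 with buyers paying £84 and suppliers receiving £44 (the £40 wedge).

Buyers pay £84; suppliers receive £44; quantity = 224.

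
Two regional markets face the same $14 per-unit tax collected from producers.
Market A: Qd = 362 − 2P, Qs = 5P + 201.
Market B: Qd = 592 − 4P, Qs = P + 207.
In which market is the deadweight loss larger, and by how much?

Market A, by $61.6.

Market A: pre-tax P* = $23, Q* = 316; post-tax Q = 296; deadweight loss = $140.
Market B: pre-tax P* = $77, Q* = 284; post-tax Q = 272.8; deadweight loss = $78.4.
Difference: $140 vs $78.4 → market A is larger by $61.6.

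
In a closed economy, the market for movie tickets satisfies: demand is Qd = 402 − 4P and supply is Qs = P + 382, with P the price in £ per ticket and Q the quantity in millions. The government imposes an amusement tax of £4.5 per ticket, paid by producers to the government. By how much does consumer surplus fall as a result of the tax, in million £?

Consumer surplus falls by £345.78 million.

Without the tax, 402 − 4P = P + 382 gives 5P = 20, so P* = £4 and Q* = 386.
With the tax collected from producers, supply shifts: Qs = (P − 4.5) + 382.
New equilibrium: buyers pay £4.9, producers receive £0.4, Q = 382.4. (Wedge: Pb − Ps = 4.5.)
ΔCS is the trapezoid between Q = 382.4 and Q = 386 of height £0.9: ½ · (386 + 382.4) · 0.9 = £345.78.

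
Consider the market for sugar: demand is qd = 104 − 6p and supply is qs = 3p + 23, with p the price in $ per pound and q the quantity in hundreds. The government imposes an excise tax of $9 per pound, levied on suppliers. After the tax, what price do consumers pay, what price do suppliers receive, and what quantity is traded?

Without the tax, 104 − 6p = 3p + 23 gives 9p = 81, so p* = $9 and q* = 50.
With the tax collected from suppliers, supply shifts: qs = 3(p − 9) + 23.
New equilibrium: consumers pay $12, suppliers receive $3, q = 32. (Wedge: pb − ps = 9.)
The less price-elastic side of the market bears the larger share of a per-unit tax.

Consumers pay $12; suppliers receive $3; quantity = 32.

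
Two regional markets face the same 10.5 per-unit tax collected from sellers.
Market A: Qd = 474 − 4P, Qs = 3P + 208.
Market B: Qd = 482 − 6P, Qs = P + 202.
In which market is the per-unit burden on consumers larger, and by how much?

Market A, by 3.

Market A: pre-tax P* = 38, Q* = 322; post-tax Q = 304; per-unit burden on consumers = 4.5.
Market B: pre-tax P* = 40, Q* = 242; post-tax Q = 233; per-unit burden on consumers = 1.5.
Difference: 4.5 vs 1.5 → market A is larger by 3.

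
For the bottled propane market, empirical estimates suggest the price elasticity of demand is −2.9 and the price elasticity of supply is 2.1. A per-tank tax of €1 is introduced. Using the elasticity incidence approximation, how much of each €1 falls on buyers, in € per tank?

Buyers bear ≈ €0.42 per tank.

Incidence ratio: buyers' share ≈ εs / (εs + |εd|) = 2.1 / (2.1 + 2.9) = 0.42.
So buyers bear ≈ 0.42 × €1 = €0.42; sellers bear €0.58.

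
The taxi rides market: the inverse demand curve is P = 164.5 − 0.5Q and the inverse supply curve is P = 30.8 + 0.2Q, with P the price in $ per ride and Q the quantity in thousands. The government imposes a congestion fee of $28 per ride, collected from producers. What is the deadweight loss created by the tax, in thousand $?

Rewrite in direct form: Qd = 329 − 2P and Qs = 5P − 154.
Without the tax, 329 − 2P = 5P − 154 gives 7P = 483, so P* = $69 and Q* = 191.
With the tax collected from producers, supply shifts: Qs = 5(P − 28) − 154.
Solving gives Q = 151 with buyers paying $89 and producers receiving $61 (the $28 wedge).
Quantity falls by |ΔQ| = |191 − 151| = 40.
DWL = ½ · t · |ΔQ| = ½ · 28 · 40 = $560.

Deadweight loss = $560 thousand.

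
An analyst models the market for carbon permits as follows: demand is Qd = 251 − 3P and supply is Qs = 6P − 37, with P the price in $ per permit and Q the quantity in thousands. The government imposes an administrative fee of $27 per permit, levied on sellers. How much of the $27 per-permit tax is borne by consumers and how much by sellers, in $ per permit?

Without the tax, 251 − 3P = 6P − 37 gives 9P = 288, so P* = $32 and Q* = 155.
With the tax collected from sellers, supply shifts: Qs = 6(P − 27) − 37.
New equilibrium: consumers pay $50, sellers receive $23, Q = 101. (Wedge: Pb − Ps = 27.)
Burden on consumers: $18; on sellers: $9. (They sum to $27.)

Consumers bear $18 per permit; sellers bear $9 per permit.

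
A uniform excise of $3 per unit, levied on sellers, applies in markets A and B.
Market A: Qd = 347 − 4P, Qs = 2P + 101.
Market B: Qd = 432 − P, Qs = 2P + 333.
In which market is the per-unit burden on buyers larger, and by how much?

Market A: pre-tax P* = $41, Q* = 183; post-tax Q = 179; per-unit burden on buyers = $1.
Market B: pre-tax P* = $33, Q* = 399; post-tax Q = 397; per-unit burden on buyers = $2.
Difference: $1 vs $2 → market B is larger by $1.

Market B, by $1.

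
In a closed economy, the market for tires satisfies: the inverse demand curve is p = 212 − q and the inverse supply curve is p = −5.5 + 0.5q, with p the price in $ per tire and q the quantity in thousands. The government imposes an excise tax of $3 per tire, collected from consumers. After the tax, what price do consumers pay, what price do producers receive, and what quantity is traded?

Consumers pay $69; producers receive $66; quantity = 143.

Rewrite in direct form: qd = 212 − p and qs = 2p + 11.
Without the tax, 212 − p = 2p + 11 gives 3p = 201, so p* = $67 and q* = 145.
With the tax collected from consumers, demand (in seller-price terms) shifts: qd = 212 − (p + 3).
Solving gives q = 143 with consumers paying $69 and producers receiving $66 (the $3 wedge).
The less price-elastic side of the market bears the larger share of a per-unit tax.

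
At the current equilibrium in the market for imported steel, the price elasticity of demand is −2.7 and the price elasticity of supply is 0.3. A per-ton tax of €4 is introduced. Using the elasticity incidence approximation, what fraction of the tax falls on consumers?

Incidence ratio: consumers' share ≈ εs / (εs + |εd|) = 0.3 / (0.3 + 2.7) = 0.1.
Supply is the less elastic side, so consumers bear the smaller share.

Consumers' share ≈ 0.1.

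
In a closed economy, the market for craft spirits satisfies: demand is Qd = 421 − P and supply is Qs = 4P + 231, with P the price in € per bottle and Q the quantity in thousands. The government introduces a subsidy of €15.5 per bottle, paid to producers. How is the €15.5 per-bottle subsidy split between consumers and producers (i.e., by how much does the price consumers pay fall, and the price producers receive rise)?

Without the subsidy, 421 − P = 4P + 231 gives 5P = 190, so P* = €38 and Q* = 383.
With a per-unit subsidy paid to producers, each receives P + 15.5 per unit sold, so supply becomes Qs = 4(P + 15.5) + 231.
Solving gives Q = 395.4 with consumers paying €25.6 and producers receiving €41.1 (the €15.5 wedge).
Gain to consumers: €12.4; to producers: €3.1. (They sum to €15.5.)

Consumers gain €12.4 per bottle; producers gain €3.1 per bottle.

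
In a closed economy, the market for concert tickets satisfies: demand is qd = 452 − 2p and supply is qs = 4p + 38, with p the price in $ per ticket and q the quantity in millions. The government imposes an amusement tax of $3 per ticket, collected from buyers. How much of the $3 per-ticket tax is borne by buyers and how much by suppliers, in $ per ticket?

Buyers bear $2 per ticket; suppliers bear $1 per ticket.

Without the tax, 452 − 2p = 4p + 38 gives 6p = 414, so p* = $69 and q* = 314.
With the tax collected from buyers, demand (in seller-price terms) shifts: qd = 452 − 2(p + 3).
New equilibrium: buyers pay $71, suppliers receive $68, q = 310. (Wedge: pb − ps = 3.)
Burden on buyers: $2; on suppliers: $1. (They sum to $3.)
The less price-elastic side of the market bears the larger share of a per-unit tax.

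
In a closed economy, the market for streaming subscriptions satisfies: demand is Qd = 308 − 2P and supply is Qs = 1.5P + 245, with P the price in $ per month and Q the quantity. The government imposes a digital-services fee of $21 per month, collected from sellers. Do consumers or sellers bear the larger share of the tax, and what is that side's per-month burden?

Before the tax: set 308 − 2P = 1.5P + 245 → P* = $18, Q* = 272.
With the tax collected from sellers, supply shifts: Qs = 1.5(P − 21) + 245.
New equilibrium: consumers pay $27, sellers receive $6, Q = 254. (Wedge: Pb − Ps = 21.)
Per-month burden: consumers $9, sellers $12.
Sellers take the larger share because supply is less price-elastic here (demand slope 2 vs supply slope 1.5).

Sellers bear the larger share: $12 per month.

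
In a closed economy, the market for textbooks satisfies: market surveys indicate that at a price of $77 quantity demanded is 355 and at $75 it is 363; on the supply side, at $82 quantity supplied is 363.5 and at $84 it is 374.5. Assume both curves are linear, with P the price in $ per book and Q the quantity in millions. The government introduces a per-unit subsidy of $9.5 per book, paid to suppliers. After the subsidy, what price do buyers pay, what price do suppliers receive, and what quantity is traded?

Demand slope: (363 − 355)/(75 − 77) = -4, so Qd = 663 − 4P.
Supply slope: (374.5 − 363.5)/(84 − 82) = 5.5, so Qs = 5.5P − 87.5.
Before the subsidy: set 663 − 4P = 5.5P − 87.5 → P* = $79, Q* = 347.
With a per-unit subsidy paid to suppliers, each receives P + 9.5 per unit sold, so supply becomes Qs = 5.5(P + 9.5) − 87.5.
New equilibrium: buyers pay $73.5, suppliers receive $83, Q = 369. (Wedge: Pb − Ps = −9.5.)

Buyers pay $73.5; suppliers receive $83; quantity = 369.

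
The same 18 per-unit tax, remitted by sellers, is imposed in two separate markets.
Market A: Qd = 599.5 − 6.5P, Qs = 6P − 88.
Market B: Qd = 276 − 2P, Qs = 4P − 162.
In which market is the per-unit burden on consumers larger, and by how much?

Market A: pre-tax P* = 55, Q* = 242; post-tax Q = 185.84; per-unit burden on consumers = 8.64.
Market B: pre-tax P* = 73, Q* = 130; post-tax Q = 106; per-unit burden on consumers = 12.
Difference: 8.64 vs 12 → market B is larger by 3.36.

Market B, by 3.36.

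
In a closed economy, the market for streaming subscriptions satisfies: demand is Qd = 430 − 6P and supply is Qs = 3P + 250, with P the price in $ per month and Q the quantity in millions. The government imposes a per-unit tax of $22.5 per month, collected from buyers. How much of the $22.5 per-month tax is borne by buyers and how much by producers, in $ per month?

Buyers bear $7.5 per month; producers bear $15 per month.

Before the tax: set 430 − 6P = 3P + 250 → P* = $20, Q* = 310.
With the tax collected from buyers, demand (in seller-price terms) shifts: Qd = 430 − 6(P + 22.5).
New equilibrium: buyers pay $27.5, producers receive $5, Q = 265. (Wedge: Pb − Ps = 22.5.)
Burden on buyers: $7.5; on producers: $15. (They sum to $22.5.)
The less price-elastic side of the market bears the larger share of a per-unit tax.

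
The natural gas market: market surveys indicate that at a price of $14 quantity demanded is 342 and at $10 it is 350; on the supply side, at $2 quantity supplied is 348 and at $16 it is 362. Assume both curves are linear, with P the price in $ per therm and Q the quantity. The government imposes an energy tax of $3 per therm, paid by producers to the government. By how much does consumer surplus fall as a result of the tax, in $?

Consumer surplus falls by $353.

Demand slope: (350 − 342)/(10 − 14) = -2, so Qd = 370 − 2P.
Supply slope: (362 − 348)/(16 − 2) = 1, so Qs = P + 346.
Without the tax, 370 − 2P = P + 346 gives 3P = 24, so P* = $8 and Q* = 354.
With the tax collected from producers, supply shifts: Qs = (P − 3) + 346.
New equilibrium: buyers pay $9, producers receive $6, Q = 352. (Wedge: Pb − Ps = 3.)
ΔCS is the trapezoid between Q = 352 and Q = 354 of height $1: ½ · (354 + 352) · 1 = $353.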